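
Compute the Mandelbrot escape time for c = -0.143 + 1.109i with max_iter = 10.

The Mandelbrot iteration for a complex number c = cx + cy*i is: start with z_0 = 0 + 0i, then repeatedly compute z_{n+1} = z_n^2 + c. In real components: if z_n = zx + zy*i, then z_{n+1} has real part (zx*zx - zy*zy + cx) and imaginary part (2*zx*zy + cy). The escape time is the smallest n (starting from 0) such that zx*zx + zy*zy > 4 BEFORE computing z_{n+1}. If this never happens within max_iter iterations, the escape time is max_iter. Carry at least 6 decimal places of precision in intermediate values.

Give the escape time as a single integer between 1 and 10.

Answer: 6

Derivation:
z_0 = 0 + 0i, c = -0.1430 + 1.1090i
Iter 1: z = -0.1430 + 1.1090i, |z|^2 = 1.2503
Iter 2: z = -1.3524 + 0.7918i, |z|^2 = 2.4561
Iter 3: z = 1.0591 + -1.0328i, |z|^2 = 2.1883
Iter 4: z = -0.0880 + -1.0786i, |z|^2 = 1.1711
Iter 5: z = -1.2986 + 1.2988i, |z|^2 = 3.3733
Iter 6: z = -0.1434 + -2.2643i, |z|^2 = 5.1478
Escaped at iteration 6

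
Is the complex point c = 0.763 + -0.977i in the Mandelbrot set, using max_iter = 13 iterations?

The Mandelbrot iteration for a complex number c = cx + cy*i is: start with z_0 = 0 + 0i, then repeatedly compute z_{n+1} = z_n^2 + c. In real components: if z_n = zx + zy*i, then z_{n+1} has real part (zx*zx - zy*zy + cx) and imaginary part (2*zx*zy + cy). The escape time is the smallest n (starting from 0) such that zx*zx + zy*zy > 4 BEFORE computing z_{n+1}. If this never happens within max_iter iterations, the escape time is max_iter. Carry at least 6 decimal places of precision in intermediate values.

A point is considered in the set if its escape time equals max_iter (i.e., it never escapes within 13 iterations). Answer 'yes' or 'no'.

z_0 = 0 + 0i, c = 0.7630 + -0.9770i
Iter 1: z = 0.7630 + -0.9770i, |z|^2 = 1.5367
Iter 2: z = 0.3906 + -2.4679i, |z|^2 = 6.2431
Escaped at iteration 2

Answer: no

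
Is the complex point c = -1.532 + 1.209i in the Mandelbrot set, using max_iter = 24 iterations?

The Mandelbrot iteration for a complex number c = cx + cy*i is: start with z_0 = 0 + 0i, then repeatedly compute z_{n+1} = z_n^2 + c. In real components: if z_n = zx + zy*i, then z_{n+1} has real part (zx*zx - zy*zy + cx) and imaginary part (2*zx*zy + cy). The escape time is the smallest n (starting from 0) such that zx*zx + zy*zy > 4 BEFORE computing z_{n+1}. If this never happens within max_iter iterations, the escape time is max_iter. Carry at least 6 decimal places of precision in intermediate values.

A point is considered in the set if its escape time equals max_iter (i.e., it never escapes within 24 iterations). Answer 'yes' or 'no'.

Answer: no

Derivation:
z_0 = 0 + 0i, c = -1.5320 + 1.2090i
Iter 1: z = -1.5320 + 1.2090i, |z|^2 = 3.8087
Iter 2: z = -0.6467 + -2.4954i, |z|^2 = 6.6451
Escaped at iteration 2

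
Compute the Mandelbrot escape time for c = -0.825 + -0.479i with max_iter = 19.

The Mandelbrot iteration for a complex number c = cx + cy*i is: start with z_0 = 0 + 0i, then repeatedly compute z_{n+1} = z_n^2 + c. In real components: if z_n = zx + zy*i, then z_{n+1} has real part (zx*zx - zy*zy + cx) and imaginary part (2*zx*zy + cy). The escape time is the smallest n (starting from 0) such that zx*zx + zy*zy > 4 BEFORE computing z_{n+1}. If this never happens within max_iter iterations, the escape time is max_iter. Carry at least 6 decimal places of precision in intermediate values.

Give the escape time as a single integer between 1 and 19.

z_0 = 0 + 0i, c = -0.8250 + -0.4790i
Iter 1: z = -0.8250 + -0.4790i, |z|^2 = 0.9101
Iter 2: z = -0.3738 + 0.3113i, |z|^2 = 0.2367
Iter 3: z = -0.7822 + -0.7118i, |z|^2 = 1.1185
Iter 4: z = -0.7198 + 0.6345i, |z|^2 = 0.9207
Iter 5: z = -0.7095 + -1.3924i, |z|^2 = 2.4422
Iter 6: z = -2.2604 + 1.4968i, |z|^2 = 7.3500
Escaped at iteration 6

Answer: 6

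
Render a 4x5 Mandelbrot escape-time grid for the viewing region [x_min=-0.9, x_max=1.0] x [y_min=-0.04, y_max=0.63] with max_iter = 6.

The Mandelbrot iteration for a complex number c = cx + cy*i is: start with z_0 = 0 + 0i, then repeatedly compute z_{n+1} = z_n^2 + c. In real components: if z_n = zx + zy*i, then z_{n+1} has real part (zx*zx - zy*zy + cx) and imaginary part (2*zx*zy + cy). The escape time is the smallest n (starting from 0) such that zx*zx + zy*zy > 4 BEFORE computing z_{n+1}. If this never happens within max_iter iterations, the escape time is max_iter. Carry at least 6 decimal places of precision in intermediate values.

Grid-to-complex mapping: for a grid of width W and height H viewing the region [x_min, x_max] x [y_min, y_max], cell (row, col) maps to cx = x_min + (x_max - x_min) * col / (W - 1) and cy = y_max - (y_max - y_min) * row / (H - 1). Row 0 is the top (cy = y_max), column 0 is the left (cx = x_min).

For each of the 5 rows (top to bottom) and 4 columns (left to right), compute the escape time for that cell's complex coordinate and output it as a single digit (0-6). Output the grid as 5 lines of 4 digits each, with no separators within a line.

(row=0, col=0): c = -0.9000 + 0.6300i → escape time 5
(row=0, col=1): c = -0.2667 + 0.6300i → escape time 6
(row=0, col=2): c = 0.3667 + 0.6300i → escape time 6
(row=0, col=3): c = 1.0000 + 0.6300i → escape time 2
(row=1, col=0): c = -0.9000 + 0.4625i → escape time 6
(row=1, col=1): c = -0.2667 + 0.4625i → escape time 6
(row=1, col=2): c = 0.3667 + 0.4625i → escape time 6
(row=1, col=3): c = 1.0000 + 0.4625i → escape time 2
(row=2, col=0): c = -0.9000 + 0.2950i → escape time 6
(row=2, col=1): c = -0.2667 + 0.2950i → escape time 6
(row=2, col=2): c = 0.3667 + 0.2950i → escape time 6
(row=2, col=3): c = 1.0000 + 0.2950i → escape time 2
(row=3, col=0): c = -0.9000 + 0.1275i → escape time 6
(row=3, col=1): c = -0.2667 + 0.1275i → escape time 6
(row=3, col=2): c = 0.3667 + 0.1275i → escape time 6
(row=3, col=3): c = 1.0000 + 0.1275i → escape time 2
(row=4, col=0): c = -0.9000 + -0.0400i → escape time 6
(row=4, col=1): c = -0.2667 + -0.0400i → escape time 6
(row=4, col=2): c = 0.3667 + -0.0400i → escape time 6
(row=4, col=3): c = 1.0000 + -0.0400i → escape time 2

Answer: 5662
6662
6662
6662
6662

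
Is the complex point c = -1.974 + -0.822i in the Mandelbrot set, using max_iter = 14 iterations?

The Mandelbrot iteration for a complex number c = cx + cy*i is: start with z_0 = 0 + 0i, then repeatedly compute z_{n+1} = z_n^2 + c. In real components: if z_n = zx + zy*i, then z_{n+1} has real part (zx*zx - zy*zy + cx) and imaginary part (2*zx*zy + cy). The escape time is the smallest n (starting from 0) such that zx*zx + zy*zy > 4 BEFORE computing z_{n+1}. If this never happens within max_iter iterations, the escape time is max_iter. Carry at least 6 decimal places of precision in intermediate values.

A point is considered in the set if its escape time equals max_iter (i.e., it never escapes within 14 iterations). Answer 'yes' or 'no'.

z_0 = 0 + 0i, c = -1.9740 + -0.8220i
Iter 1: z = -1.9740 + -0.8220i, |z|^2 = 4.5724
Escaped at iteration 1

Answer: no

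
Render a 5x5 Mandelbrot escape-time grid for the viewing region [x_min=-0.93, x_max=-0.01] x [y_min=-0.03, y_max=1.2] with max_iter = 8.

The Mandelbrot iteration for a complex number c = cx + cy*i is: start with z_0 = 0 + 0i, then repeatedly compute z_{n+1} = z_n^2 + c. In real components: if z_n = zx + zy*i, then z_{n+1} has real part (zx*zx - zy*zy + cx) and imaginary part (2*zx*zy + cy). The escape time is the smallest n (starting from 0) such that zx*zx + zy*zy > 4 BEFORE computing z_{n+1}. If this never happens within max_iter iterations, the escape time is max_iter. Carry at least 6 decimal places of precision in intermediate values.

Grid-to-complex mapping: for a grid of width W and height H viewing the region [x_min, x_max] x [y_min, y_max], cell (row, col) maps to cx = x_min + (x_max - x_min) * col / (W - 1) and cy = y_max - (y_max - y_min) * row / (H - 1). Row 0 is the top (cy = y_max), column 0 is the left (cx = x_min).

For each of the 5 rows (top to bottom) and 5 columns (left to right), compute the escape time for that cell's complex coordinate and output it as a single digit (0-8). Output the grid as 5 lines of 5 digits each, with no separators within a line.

(row=0, col=0): c = -0.9300 + 1.2000i → escape time 3
(row=0, col=1): c = -0.7000 + 1.2000i → escape time 3
(row=0, col=2): c = -0.4700 + 1.2000i → escape time 3
(row=0, col=3): c = -0.2400 + 1.2000i → escape time 3
(row=0, col=4): c = -0.0100 + 1.2000i → escape time 3
(row=1, col=0): c = -0.9300 + 0.8925i → escape time 3
(row=1, col=1): c = -0.7000 + 0.8925i → escape time 4
(row=1, col=2): c = -0.4700 + 0.8925i → escape time 5
(row=1, col=3): c = -0.2400 + 0.8925i → escape time 8
(row=1, col=4): c = -0.0100 + 0.8925i → escape time 8
(row=2, col=0): c = -0.9300 + 0.5850i → escape time 5
(row=2, col=1): c = -0.7000 + 0.5850i → escape time 6
(row=2, col=2): c = -0.4700 + 0.5850i → escape time 8
(row=2, col=3): c = -0.2400 + 0.5850i → escape time 8
(row=2, col=4): c = -0.0100 + 0.5850i → escape time 8
(row=3, col=0): c = -0.9300 + 0.2775i → escape time 8
(row=3, col=1): c = -0.7000 + 0.2775i → escape time 8
(row=3, col=2): c = -0.4700 + 0.2775i → escape time 8
(row=3, col=3): c = -0.2400 + 0.2775i → escape time 8
(row=3, col=4): c = -0.0100 + 0.2775i → escape time 8
(row=4, col=0): c = -0.9300 + -0.0300i → escape time 8
(row=4, col=1): c = -0.7000 + -0.0300i → escape time 8
(row=4, col=2): c = -0.4700 + -0.0300i → escape time 8
(row=4, col=3): c = -0.2400 + -0.0300i → escape time 8
(row=4, col=4): c = -0.0100 + -0.0300i → escape time 8

Answer: 33333
34588
56888
88888
88888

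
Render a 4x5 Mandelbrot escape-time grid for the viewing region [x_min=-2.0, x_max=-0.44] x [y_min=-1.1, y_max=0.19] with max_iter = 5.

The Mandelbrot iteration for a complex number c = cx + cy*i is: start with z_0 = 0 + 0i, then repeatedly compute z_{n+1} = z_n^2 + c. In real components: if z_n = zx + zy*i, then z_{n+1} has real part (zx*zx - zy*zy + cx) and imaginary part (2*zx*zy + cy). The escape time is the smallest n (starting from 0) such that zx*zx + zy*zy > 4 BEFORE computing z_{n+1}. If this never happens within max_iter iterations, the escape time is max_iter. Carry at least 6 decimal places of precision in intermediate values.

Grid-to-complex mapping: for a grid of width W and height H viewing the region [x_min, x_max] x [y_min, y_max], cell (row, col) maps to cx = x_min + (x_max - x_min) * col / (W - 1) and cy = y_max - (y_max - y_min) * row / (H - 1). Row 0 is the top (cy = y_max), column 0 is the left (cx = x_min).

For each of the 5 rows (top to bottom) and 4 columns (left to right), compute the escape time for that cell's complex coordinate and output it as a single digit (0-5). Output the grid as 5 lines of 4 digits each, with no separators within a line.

Answer: 1555
1555
1355
1335
1234

Derivation:
(row=0, col=0): c = -2.0000 + 0.1900i → escape time 1
(row=0, col=1): c = -1.4800 + 0.1900i → escape time 5
(row=0, col=2): c = -0.9600 + 0.1900i → escape time 5
(row=0, col=3): c = -0.4400 + 0.1900i → escape time 5
(row=1, col=0): c = -2.0000 + -0.1325i → escape time 1
(row=1, col=1): c = -1.4800 + -0.1325i → escape time 5
(row=1, col=2): c = -0.9600 + -0.1325i → escape time 5
(row=1, col=3): c = -0.4400 + -0.1325i → escape time 5
(row=2, col=0): c = -2.0000 + -0.4550i → escape time 1
(row=2, col=1): c = -1.4800 + -0.4550i → escape time 3
(row=2, col=2): c = -0.9600 + -0.4550i → escape time 5
(row=2, col=3): c = -0.4400 + -0.4550i → escape time 5
(row=3, col=0): c = -2.0000 + -0.7775i → escape time 1
(row=3, col=1): c = -1.4800 + -0.7775i → escape time 3
(row=3, col=2): c = -0.9600 + -0.7775i → escape time 3
(row=3, col=3): c = -0.4400 + -0.7775i → escape time 5
(row=4, col=0): c = -2.0000 + -1.1000i → escape time 1
(row=4, col=1): c = -1.4800 + -1.1000i → escape time 2
(row=4, col=2): c = -0.9600 + -1.1000i → escape time 3
(row=4, col=3): c = -0.4400 + -1.1000i → escape time 4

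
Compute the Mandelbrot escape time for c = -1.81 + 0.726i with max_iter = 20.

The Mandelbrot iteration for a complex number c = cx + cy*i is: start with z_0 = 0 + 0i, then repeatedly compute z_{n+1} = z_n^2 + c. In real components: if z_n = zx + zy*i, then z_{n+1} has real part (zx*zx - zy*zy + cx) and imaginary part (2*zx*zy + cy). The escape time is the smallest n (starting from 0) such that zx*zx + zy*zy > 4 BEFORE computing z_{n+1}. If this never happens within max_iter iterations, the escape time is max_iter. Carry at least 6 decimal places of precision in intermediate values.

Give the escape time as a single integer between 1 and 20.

Answer: 2

Derivation:
z_0 = 0 + 0i, c = -1.8100 + 0.7260i
Iter 1: z = -1.8100 + 0.7260i, |z|^2 = 3.8032
Iter 2: z = 0.9390 + -1.9021i, |z|^2 = 4.4998
Escaped at iteration 2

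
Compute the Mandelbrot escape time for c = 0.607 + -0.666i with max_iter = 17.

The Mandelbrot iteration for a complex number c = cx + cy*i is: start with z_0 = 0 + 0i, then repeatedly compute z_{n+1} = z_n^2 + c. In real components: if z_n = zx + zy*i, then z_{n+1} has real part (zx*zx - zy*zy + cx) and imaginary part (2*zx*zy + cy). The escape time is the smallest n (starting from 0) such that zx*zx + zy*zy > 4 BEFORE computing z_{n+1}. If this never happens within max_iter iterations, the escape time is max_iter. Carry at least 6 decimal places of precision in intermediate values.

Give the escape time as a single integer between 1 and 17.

Answer: 3

Derivation:
z_0 = 0 + 0i, c = 0.6070 + -0.6660i
Iter 1: z = 0.6070 + -0.6660i, |z|^2 = 0.8120
Iter 2: z = 0.5319 + -1.4745i, |z|^2 = 2.4571
Iter 3: z = -1.2843 + -2.2346i, |z|^2 = 6.6428
Escaped at iteration 3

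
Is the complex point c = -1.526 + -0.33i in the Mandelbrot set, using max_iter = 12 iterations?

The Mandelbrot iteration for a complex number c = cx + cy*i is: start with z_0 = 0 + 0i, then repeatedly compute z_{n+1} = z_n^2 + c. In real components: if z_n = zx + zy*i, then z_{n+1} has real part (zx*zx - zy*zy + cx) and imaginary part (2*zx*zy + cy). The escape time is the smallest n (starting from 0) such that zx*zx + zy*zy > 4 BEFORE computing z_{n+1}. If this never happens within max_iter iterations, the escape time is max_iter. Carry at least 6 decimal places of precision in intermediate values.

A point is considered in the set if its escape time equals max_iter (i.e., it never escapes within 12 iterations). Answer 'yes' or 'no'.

Answer: no

Derivation:
z_0 = 0 + 0i, c = -1.5260 + -0.3300i
Iter 1: z = -1.5260 + -0.3300i, |z|^2 = 2.4376
Iter 2: z = 0.6938 + 0.6772i, |z|^2 = 0.9399
Iter 3: z = -1.5032 + 0.6096i, |z|^2 = 2.6313
Iter 4: z = 0.3621 + -2.1627i, |z|^2 = 4.8084
Escaped at iteration 4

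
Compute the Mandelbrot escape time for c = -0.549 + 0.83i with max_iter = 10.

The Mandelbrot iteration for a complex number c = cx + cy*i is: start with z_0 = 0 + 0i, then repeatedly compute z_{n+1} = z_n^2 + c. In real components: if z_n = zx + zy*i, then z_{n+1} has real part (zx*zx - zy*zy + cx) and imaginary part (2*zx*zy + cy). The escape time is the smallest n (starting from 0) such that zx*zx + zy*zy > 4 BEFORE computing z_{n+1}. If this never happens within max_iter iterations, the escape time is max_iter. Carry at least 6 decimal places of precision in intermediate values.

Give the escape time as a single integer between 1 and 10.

Answer: 4

Derivation:
z_0 = 0 + 0i, c = -0.5490 + 0.8300i
Iter 1: z = -0.5490 + 0.8300i, |z|^2 = 0.9903
Iter 2: z = -0.9365 + -0.0813i, |z|^2 = 0.8836
Iter 3: z = 0.3214 + 0.9823i, |z|^2 = 1.0683
Iter 4: z = -1.4107 + 1.4615i, |z|^2 = 4.1260
Escaped at iteration 4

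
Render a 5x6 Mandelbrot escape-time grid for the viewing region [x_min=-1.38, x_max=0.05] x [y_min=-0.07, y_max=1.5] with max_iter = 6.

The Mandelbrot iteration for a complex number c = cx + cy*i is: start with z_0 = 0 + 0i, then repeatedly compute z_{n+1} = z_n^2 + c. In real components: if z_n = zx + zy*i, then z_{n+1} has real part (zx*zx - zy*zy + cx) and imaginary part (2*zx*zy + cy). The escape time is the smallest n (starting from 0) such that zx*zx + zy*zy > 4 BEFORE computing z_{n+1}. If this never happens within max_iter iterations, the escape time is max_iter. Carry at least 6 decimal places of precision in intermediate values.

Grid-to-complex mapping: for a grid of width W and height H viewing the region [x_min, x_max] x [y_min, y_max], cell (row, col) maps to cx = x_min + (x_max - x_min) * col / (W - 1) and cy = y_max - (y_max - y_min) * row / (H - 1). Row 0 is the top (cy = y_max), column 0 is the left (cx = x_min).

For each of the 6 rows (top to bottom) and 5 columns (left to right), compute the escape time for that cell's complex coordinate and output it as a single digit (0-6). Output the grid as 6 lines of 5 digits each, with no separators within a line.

(row=0, col=0): c = -1.3800 + 1.5000i → escape time 1
(row=0, col=1): c = -1.0225 + 1.5000i → escape time 2
(row=0, col=2): c = -0.6650 + 1.5000i → escape time 2
(row=0, col=3): c = -0.3075 + 1.5000i → escape time 2
(row=0, col=4): c = 0.0500 + 1.5000i → escape time 2
(row=1, col=0): c = -1.3800 + 1.1860i → escape time 2
(row=1, col=1): c = -1.0225 + 1.1860i → escape time 3
(row=1, col=2): c = -0.6650 + 1.1860i → escape time 3
(row=1, col=3): c = -0.3075 + 1.1860i → escape time 3
(row=1, col=4): c = 0.0500 + 1.1860i → escape time 3
(row=2, col=0): c = -1.3800 + 0.8720i → escape time 3
(row=2, col=1): c = -1.0225 + 0.8720i → escape time 3
(row=2, col=2): c = -0.6650 + 0.8720i → escape time 4
(row=2, col=3): c = -0.3075 + 0.8720i → escape time 6
(row=2, col=4): c = 0.0500 + 0.8720i → escape time 6
(row=3, col=0): c = -1.3800 + 0.5580i → escape time 3
(row=3, col=1): c = -1.0225 + 0.5580i → escape time 5
(row=3, col=2): c = -0.6650 + 0.5580i → escape time 6
(row=3, col=3): c = -0.3075 + 0.5580i → escape time 6
(row=3, col=4): c = 0.0500 + 0.5580i → escape time 6
(row=4, col=0): c = -1.3800 + 0.2440i → escape time 6
(row=4, col=1): c = -1.0225 + 0.2440i → escape time 6
(row=4, col=2): c = -0.6650 + 0.2440i → escape time 6
(row=4, col=3): c = -0.3075 + 0.2440i → escape time 6
(row=4, col=4): c = 0.0500 + 0.2440i → escape time 6
(row=5, col=0): c = -1.3800 + -0.0700i → escape time 6
(row=5, col=1): c = -1.0225 + -0.0700i → escape time 6
(row=5, col=2): c = -0.6650 + -0.0700i → escape time 6
(row=5, col=3): c = -0.3075 + -0.0700i → escape time 6
(row=5, col=4): c = 0.0500 + -0.0700i → escape time 6

Answer: 12222
23333
33466
35666
66666
66666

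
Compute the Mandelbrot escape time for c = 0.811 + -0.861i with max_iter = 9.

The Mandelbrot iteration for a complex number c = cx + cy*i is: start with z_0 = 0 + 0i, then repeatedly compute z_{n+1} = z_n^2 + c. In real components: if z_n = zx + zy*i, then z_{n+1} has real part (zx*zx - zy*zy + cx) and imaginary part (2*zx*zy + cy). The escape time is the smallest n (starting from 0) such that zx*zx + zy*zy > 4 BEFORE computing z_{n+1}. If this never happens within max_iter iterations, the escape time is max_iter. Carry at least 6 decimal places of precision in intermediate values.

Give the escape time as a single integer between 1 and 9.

z_0 = 0 + 0i, c = 0.8110 + -0.8610i
Iter 1: z = 0.8110 + -0.8610i, |z|^2 = 1.3990
Iter 2: z = 0.7274 + -2.2575i, |z|^2 = 5.6256
Escaped at iteration 2

Answer: 2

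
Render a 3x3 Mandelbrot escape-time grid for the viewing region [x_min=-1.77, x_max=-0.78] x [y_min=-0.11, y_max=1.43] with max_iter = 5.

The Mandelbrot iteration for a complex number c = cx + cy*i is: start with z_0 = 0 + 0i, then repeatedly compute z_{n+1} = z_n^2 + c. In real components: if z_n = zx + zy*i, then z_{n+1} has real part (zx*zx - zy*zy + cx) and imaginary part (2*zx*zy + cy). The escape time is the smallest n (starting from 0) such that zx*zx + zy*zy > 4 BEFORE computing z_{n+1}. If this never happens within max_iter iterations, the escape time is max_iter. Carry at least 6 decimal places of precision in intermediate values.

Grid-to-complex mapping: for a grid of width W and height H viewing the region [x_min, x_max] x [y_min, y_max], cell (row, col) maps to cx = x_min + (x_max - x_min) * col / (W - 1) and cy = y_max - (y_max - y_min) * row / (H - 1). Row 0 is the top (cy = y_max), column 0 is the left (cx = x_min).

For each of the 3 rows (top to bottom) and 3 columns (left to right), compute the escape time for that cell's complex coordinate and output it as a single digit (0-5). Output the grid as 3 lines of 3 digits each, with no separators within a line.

(row=0, col=0): c = -1.7700 + 1.4300i → escape time 1
(row=0, col=1): c = -1.2750 + 1.4300i → escape time 2
(row=0, col=2): c = -0.7800 + 1.4300i → escape time 2
(row=1, col=0): c = -1.7700 + 0.6600i → escape time 3
(row=1, col=1): c = -1.2750 + 0.6600i → escape time 3
(row=1, col=2): c = -0.7800 + 0.6600i → escape time 5
(row=2, col=0): c = -1.7700 + -0.1100i → escape time 4
(row=2, col=1): c = -1.2750 + -0.1100i → escape time 5
(row=2, col=2): c = -0.7800 + -0.1100i → escape time 5

Answer: 122
335
455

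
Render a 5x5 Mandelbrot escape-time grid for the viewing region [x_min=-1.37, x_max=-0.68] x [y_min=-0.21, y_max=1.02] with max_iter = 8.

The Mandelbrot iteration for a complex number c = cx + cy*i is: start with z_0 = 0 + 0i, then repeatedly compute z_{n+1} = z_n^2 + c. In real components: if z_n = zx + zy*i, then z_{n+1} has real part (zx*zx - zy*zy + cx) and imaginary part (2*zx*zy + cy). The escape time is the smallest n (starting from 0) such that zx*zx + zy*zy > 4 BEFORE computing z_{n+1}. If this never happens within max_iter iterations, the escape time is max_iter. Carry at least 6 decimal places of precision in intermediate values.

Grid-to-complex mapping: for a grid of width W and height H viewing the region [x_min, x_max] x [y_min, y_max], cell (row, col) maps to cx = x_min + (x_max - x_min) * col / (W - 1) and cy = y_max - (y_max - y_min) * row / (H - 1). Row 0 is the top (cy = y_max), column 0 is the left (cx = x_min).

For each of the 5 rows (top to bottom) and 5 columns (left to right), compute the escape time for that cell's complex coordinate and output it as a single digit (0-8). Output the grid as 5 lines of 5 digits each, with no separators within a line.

(row=0, col=0): c = -1.3700 + 1.0200i → escape time 3
(row=0, col=1): c = -1.1975 + 1.0200i → escape time 3
(row=0, col=2): c = -1.0250 + 1.0200i → escape time 3
(row=0, col=3): c = -0.8525 + 1.0200i → escape time 3
(row=0, col=4): c = -0.6800 + 1.0200i → escape time 3
(row=1, col=0): c = -1.3700 + 0.7125i → escape time 3
(row=1, col=1): c = -1.1975 + 0.7125i → escape time 3
(row=1, col=2): c = -1.0250 + 0.7125i → escape time 4
(row=1, col=3): c = -0.8525 + 0.7125i → escape time 4
(row=1, col=4): c = -0.6800 + 0.7125i → escape time 5
(row=2, col=0): c = -1.3700 + 0.4050i → escape time 5
(row=2, col=1): c = -1.1975 + 0.4050i → escape time 7
(row=2, col=2): c = -1.0250 + 0.4050i → escape time 7
(row=2, col=3): c = -0.8525 + 0.4050i → escape time 7
(row=2, col=4): c = -0.6800 + 0.4050i → escape time 8
(row=3, col=0): c = -1.3700 + 0.0975i → escape time 8
(row=3, col=1): c = -1.1975 + 0.0975i → escape time 8
(row=3, col=2): c = -1.0250 + 0.0975i → escape time 8
(row=3, col=3): c = -0.8525 + 0.0975i → escape time 8
(row=3, col=4): c = -0.6800 + 0.0975i → escape time 8
(row=4, col=0): c = -1.3700 + -0.2100i → escape time 7
(row=4, col=1): c = -1.1975 + -0.2100i → escape time 8
(row=4, col=2): c = -1.0250 + -0.2100i → escape time 8
(row=4, col=3): c = -0.8525 + -0.2100i → escape time 8
(row=4, col=4): c = -0.6800 + -0.2100i → escape time 8

Answer: 33333
33445
57778
88888
78888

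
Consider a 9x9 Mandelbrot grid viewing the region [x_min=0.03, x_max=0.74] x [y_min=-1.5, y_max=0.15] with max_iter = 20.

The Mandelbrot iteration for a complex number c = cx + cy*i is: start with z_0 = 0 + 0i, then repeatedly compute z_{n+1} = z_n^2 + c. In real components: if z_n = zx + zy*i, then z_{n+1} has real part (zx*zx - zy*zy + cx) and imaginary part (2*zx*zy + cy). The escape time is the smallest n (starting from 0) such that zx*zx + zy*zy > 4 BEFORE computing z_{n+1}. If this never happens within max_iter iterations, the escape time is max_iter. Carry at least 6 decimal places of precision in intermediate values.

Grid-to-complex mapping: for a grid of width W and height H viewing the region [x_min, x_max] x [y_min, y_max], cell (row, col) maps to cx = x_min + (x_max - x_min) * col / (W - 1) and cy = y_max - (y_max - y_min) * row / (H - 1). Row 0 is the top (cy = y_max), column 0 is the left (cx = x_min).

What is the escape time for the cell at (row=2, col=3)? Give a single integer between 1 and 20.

Answer: 20

Derivation:
z_0 = 0 + 0i, c = 0.2963 + -0.2625i
Iter 1: z = 0.2963 + -0.2625i, |z|^2 = 0.1567
Iter 2: z = 0.3151 + -0.4180i, |z|^2 = 0.2740
Iter 3: z = 0.2208 + -0.5259i, |z|^2 = 0.3254
Iter 4: z = 0.0684 + -0.4948i, |z|^2 = 0.2495
Iter 5: z = 0.0561 + -0.3302i, |z|^2 = 0.1122
Iter 6: z = 0.1904 + -0.2996i, |z|^2 = 0.1260
Iter 7: z = 0.2428 + -0.3766i, |z|^2 = 0.2007
Iter 8: z = 0.2134 + -0.4453i, |z|^2 = 0.2438
Iter 9: z = 0.1435 + -0.4525i, |z|^2 = 0.2254
Iter 10: z = 0.1120 + -0.3923i, |z|^2 = 0.1665
Iter 11: z = 0.1549 + -0.3504i, |z|^2 = 0.1468
Iter 12: z = 0.1974 + -0.3710i, |z|^2 = 0.1767
Iter 13: z = 0.1976 + -0.4090i, |z|^2 = 0.2063
Iter 14: z = 0.1680 + -0.4241i, |z|^2 = 0.2081
Iter 15: z = 0.1446 + -0.4050i, |z|^2 = 0.1849
Iter 16: z = 0.1531 + -0.3796i, |z|^2 = 0.1676
Iter 17: z = 0.1756 + -0.3788i, |z|^2 = 0.1743
Iter 18: z = 0.1836 + -0.3955i, |z|^2 = 0.1901
Iter 19: z = 0.1735 + -0.4077i, |z|^2 = 0.1964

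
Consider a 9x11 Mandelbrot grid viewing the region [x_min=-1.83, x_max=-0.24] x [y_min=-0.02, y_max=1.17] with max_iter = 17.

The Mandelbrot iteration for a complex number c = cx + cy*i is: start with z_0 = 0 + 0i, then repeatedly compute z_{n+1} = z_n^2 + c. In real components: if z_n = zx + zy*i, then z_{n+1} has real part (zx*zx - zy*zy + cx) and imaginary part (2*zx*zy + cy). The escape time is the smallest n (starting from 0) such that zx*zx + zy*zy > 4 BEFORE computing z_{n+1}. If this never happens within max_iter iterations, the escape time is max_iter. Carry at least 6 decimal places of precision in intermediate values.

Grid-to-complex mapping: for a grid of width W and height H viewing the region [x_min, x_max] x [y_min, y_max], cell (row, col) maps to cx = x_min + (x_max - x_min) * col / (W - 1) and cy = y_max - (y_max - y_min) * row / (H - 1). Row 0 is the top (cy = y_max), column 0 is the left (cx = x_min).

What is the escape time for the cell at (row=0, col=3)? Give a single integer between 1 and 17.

z_0 = 0 + 0i, c = -1.2338 + 1.1700i
Iter 1: z = -1.2338 + 1.1700i, |z|^2 = 2.8910
Iter 2: z = -1.0805 + -1.7170i, |z|^2 = 4.1155
Escaped at iteration 2

Answer: 2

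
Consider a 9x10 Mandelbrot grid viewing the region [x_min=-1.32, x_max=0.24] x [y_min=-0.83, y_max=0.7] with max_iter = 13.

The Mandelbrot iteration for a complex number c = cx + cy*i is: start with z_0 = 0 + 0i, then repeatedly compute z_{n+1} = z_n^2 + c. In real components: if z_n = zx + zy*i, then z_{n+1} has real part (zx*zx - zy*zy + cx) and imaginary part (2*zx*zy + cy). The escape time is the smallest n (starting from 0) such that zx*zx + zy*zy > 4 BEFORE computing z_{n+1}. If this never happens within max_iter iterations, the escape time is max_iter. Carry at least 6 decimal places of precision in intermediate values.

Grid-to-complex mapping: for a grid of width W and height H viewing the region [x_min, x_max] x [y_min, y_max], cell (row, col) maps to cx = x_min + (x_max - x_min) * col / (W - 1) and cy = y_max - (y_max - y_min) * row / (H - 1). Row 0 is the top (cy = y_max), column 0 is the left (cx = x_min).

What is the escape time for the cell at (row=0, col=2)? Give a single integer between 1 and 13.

z_0 = 0 + 0i, c = -0.9300 + 0.7000i
Iter 1: z = -0.9300 + 0.7000i, |z|^2 = 1.3549
Iter 2: z = -0.5551 + -0.6020i, |z|^2 = 0.6705
Iter 3: z = -0.9843 + 1.3683i, |z|^2 = 2.8411
Iter 4: z = -1.8336 + -1.9936i, |z|^2 = 7.3365
Escaped at iteration 4

Answer: 4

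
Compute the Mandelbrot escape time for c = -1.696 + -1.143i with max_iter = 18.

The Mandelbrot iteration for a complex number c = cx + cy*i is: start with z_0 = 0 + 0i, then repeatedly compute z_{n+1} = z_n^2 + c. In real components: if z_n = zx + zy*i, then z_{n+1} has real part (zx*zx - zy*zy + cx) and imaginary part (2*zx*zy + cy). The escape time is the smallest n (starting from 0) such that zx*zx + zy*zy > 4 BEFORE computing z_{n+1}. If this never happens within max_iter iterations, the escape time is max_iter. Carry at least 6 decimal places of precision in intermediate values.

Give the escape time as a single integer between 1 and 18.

z_0 = 0 + 0i, c = -1.6960 + -1.1430i
Iter 1: z = -1.6960 + -1.1430i, |z|^2 = 4.1829
Escaped at iteration 1

Answer: 1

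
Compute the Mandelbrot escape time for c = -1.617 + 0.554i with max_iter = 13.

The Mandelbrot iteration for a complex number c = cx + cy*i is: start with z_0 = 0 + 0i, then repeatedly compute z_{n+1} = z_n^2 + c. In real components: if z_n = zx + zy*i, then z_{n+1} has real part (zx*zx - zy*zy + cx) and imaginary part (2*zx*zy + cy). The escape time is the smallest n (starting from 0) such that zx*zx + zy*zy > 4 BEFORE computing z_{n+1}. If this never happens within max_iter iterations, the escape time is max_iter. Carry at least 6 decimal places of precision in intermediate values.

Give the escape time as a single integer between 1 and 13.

Answer: 3

Derivation:
z_0 = 0 + 0i, c = -1.6170 + 0.5540i
Iter 1: z = -1.6170 + 0.5540i, |z|^2 = 2.9216
Iter 2: z = 0.6908 + -1.2376i, |z|^2 = 2.0089
Iter 3: z = -2.6716 + -1.1559i, |z|^2 = 8.4733
Escaped at iteration 3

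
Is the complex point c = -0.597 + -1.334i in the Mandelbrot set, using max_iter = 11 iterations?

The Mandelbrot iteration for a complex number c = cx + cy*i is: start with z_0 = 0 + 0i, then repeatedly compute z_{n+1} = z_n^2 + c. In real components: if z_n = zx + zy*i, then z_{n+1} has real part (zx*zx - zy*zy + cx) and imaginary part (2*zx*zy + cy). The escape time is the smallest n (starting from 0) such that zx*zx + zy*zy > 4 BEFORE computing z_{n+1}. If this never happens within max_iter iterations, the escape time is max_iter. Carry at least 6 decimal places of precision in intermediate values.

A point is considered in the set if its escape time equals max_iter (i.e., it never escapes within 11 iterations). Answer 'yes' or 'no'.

z_0 = 0 + 0i, c = -0.5970 + -1.3340i
Iter 1: z = -0.5970 + -1.3340i, |z|^2 = 2.1360
Iter 2: z = -2.0201 + 0.2588i, |z|^2 = 4.1480
Escaped at iteration 2

Answer: no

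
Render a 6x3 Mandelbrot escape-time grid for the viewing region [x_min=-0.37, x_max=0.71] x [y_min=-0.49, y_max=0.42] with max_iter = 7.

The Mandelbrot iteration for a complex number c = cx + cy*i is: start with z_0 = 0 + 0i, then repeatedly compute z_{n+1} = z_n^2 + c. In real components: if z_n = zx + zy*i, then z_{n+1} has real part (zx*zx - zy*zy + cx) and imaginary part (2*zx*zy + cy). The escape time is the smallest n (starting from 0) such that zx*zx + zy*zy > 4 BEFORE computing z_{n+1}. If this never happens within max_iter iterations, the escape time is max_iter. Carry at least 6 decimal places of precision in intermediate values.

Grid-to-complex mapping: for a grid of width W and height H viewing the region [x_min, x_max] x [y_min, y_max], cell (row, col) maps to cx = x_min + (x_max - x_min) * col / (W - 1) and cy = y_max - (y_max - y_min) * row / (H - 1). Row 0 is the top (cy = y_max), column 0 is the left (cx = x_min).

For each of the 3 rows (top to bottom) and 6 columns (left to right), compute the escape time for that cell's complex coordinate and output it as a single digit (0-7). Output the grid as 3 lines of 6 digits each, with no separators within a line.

(row=0, col=0): c = -0.3700 + 0.4200i → escape time 7
(row=0, col=1): c = -0.1540 + 0.4200i → escape time 7
(row=0, col=2): c = 0.0620 + 0.4200i → escape time 7
(row=0, col=3): c = 0.2780 + 0.4200i → escape time 7
(row=0, col=4): c = 0.4940 + 0.4200i → escape time 5
(row=0, col=5): c = 0.7100 + 0.4200i → escape time 3
(row=1, col=0): c = -0.3700 + -0.0350i → escape time 7
(row=1, col=1): c = -0.1540 + -0.0350i → escape time 7
(row=1, col=2): c = 0.0620 + -0.0350i → escape time 7
(row=1, col=3): c = 0.2780 + -0.0350i → escape time 7
(row=1, col=4): c = 0.4940 + -0.0350i → escape time 5
(row=1, col=5): c = 0.7100 + -0.0350i → escape time 3
(row=2, col=0): c = -0.3700 + -0.4900i → escape time 7
(row=2, col=1): c = -0.1540 + -0.4900i → escape time 7
(row=2, col=2): c = 0.0620 + -0.4900i → escape time 7
(row=2, col=3): c = 0.2780 + -0.4900i → escape time 7
(row=2, col=4): c = 0.4940 + -0.4900i → escape time 5
(row=2, col=5): c = 0.7100 + -0.4900i → escape time 3

Answer: 777753
777753
777753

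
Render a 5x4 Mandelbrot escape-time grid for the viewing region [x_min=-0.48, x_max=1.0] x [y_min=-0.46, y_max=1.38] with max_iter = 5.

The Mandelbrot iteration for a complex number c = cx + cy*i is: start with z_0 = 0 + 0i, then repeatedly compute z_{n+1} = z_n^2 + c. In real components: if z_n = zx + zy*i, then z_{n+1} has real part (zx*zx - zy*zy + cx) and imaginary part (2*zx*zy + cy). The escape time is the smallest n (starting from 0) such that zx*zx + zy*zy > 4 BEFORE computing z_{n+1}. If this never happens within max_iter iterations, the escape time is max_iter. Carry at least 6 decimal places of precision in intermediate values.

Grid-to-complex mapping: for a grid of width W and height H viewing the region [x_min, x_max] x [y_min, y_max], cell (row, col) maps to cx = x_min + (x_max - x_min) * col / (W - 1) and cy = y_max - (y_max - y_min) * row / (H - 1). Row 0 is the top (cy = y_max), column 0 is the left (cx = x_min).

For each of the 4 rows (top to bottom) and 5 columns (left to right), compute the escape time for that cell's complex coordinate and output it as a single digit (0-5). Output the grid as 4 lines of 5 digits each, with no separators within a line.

Answer: 22222
55532
55542
55532

Derivation:
(row=0, col=0): c = -0.4800 + 1.3800i → escape time 2
(row=0, col=1): c = -0.1100 + 1.3800i → escape time 2
(row=0, col=2): c = 0.2600 + 1.3800i → escape time 2
(row=0, col=3): c = 0.6300 + 1.3800i → escape time 2
(row=0, col=4): c = 1.0000 + 1.3800i → escape time 2
(row=1, col=0): c = -0.4800 + 0.7667i → escape time 5
(row=1, col=1): c = -0.1100 + 0.7667i → escape time 5
(row=1, col=2): c = 0.2600 + 0.7667i → escape time 5
(row=1, col=3): c = 0.6300 + 0.7667i → escape time 3
(row=1, col=4): c = 1.0000 + 0.7667i → escape time 2
(row=2, col=0): c = -0.4800 + 0.1533i → escape time 5
(row=2, col=1): c = -0.1100 + 0.1533i → escape time 5
(row=2, col=2): c = 0.2600 + 0.1533i → escape time 5
(row=2, col=3): c = 0.6300 + 0.1533i → escape time 4
(row=2, col=4): c = 1.0000 + 0.1533i → escape time 2
(row=3, col=0): c = -0.4800 + -0.4600i → escape time 5
(row=3, col=1): c = -0.1100 + -0.4600i → escape time 5
(row=3, col=2): c = 0.2600 + -0.4600i → escape time 5
(row=3, col=3): c = 0.6300 + -0.4600i → escape time 3
(row=3, col=4): c = 1.0000 + -0.4600i → escape time 2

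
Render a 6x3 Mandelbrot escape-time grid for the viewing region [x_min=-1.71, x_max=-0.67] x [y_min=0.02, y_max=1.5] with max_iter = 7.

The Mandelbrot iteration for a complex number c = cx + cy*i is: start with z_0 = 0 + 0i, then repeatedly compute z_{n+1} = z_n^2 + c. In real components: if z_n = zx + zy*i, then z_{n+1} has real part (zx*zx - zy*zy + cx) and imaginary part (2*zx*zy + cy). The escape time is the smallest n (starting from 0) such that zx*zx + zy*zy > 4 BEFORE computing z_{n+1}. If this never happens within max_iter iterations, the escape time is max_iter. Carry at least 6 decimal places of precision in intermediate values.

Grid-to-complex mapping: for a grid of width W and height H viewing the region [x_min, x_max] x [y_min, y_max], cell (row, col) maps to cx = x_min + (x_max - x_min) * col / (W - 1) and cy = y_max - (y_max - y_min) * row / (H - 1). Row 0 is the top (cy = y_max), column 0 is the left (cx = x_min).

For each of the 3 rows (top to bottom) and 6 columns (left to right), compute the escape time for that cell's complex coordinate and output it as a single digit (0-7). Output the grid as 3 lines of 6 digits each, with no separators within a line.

(row=0, col=0): c = -1.7100 + 1.5000i → escape time 1
(row=0, col=1): c = -1.5020 + 1.5000i → escape time 1
(row=0, col=2): c = -1.2940 + 1.5000i → escape time 2
(row=0, col=3): c = -1.0860 + 1.5000i → escape time 2
(row=0, col=4): c = -0.8780 + 1.5000i → escape time 2
(row=0, col=5): c = -0.6700 + 1.5000i → escape time 2
(row=1, col=0): c = -1.7100 + 0.7600i → escape time 3
(row=1, col=1): c = -1.5020 + 0.7600i → escape time 3
(row=1, col=2): c = -1.2940 + 0.7600i → escape time 3
(row=1, col=3): c = -1.0860 + 0.7600i → escape time 3
(row=1, col=4): c = -0.8780 + 0.7600i → escape time 4
(row=1, col=5): c = -0.6700 + 0.7600i → escape time 4
(row=2, col=0): c = -1.7100 + 0.0200i → escape time 7
(row=2, col=1): c = -1.5020 + 0.0200i → escape time 7
(row=2, col=2): c = -1.2940 + 0.0200i → escape time 7
(row=2, col=3): c = -1.0860 + 0.0200i → escape time 7
(row=2, col=4): c = -0.8780 + 0.0200i → escape time 7
(row=2, col=5): c = -0.6700 + 0.0200i → escape time 7

Answer: 112222
333344
777777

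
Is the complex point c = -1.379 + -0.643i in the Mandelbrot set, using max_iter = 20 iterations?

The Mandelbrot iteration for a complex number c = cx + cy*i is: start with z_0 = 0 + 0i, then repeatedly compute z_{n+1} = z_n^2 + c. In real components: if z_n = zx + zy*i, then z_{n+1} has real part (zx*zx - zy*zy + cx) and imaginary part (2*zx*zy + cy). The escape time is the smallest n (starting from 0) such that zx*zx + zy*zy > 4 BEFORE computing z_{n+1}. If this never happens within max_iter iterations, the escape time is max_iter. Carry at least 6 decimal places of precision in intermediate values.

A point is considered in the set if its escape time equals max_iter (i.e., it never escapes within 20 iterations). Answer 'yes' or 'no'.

Answer: no

Derivation:
z_0 = 0 + 0i, c = -1.3790 + -0.6430i
Iter 1: z = -1.3790 + -0.6430i, |z|^2 = 2.3151
Iter 2: z = 0.1092 + 1.1304i, |z|^2 = 1.2897
Iter 3: z = -2.6449 + -0.3961i, |z|^2 = 7.1523
Escaped at iteration 3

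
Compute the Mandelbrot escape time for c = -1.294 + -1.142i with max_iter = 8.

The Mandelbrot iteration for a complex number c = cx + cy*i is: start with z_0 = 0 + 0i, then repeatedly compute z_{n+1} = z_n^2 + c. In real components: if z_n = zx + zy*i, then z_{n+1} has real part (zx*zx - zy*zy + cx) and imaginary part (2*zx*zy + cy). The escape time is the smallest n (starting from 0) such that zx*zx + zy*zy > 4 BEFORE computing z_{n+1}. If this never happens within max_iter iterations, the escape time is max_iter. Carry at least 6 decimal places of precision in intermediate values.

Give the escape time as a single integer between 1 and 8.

Answer: 2

Derivation:
z_0 = 0 + 0i, c = -1.2940 + -1.1420i
Iter 1: z = -1.2940 + -1.1420i, |z|^2 = 2.9786
Iter 2: z = -0.9237 + 1.8135i, |z|^2 = 4.1420
Escaped at iteration 2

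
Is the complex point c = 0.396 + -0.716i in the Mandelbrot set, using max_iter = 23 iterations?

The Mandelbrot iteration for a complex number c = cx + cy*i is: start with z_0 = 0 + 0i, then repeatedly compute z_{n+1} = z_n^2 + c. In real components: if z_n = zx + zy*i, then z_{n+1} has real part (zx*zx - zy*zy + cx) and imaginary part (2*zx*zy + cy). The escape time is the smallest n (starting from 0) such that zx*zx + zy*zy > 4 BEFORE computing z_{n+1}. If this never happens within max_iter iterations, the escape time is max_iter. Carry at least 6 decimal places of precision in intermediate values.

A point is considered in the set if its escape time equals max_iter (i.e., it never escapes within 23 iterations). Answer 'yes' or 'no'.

Answer: no

Derivation:
z_0 = 0 + 0i, c = 0.3960 + -0.7160i
Iter 1: z = 0.3960 + -0.7160i, |z|^2 = 0.6695
Iter 2: z = 0.0402 + -1.2831i, |z|^2 = 1.6479
Iter 3: z = -1.2487 + -0.8191i, |z|^2 = 2.2300
Iter 4: z = 1.2843 + 1.3294i, |z|^2 = 3.4169
Iter 5: z = 0.2780 + 2.6988i, |z|^2 = 7.3609
Escaped at iteration 5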